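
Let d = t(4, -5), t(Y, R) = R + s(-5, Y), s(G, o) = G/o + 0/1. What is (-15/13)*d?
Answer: 375/52 ≈ 7.2115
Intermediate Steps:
s(G, o) = G/o (s(G, o) = G/o + 0*1 = G/o + 0 = G/o)
t(Y, R) = R - 5/Y
d = -25/4 (d = -5 - 5/4 = -25/4 ≈ -6.2500)
(-15/13)*d = (-15/13)*(-25/4) = ((1/13)*(-15))*(-25/4) = -15/13*(-25/4) = 375/52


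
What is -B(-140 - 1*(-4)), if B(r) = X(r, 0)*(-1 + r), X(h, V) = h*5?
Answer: -93160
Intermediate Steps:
X(h, V) = 5*h
B(r) = 5*r*(-1 + r) (B(r) = (5*r)*(-1 + r) = 5*r*(-1 + r))
-B(-140 - 1*(-4)) = -5*(-140 - 1*(-4))*(-1 + (-140 - 1*(-4))) = -5*(-140 + 4)*(-1 + (-140 + 4)) = -5*(-136)*(-1 - 136) = -5*(-136)*(-137) = -1*93160 = -93160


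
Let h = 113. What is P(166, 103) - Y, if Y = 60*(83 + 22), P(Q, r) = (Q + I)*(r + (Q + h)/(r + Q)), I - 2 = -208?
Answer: -2814140/269 ≈ -10461.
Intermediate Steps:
I = -206 (I = 2 - 208 = -206)
P(Q, r) = (-206 + Q)*(r + (113 + Q)/(Q + r)) (P(Q, r) = (Q - 206)*(r + (Q + 113)/(r + Q)) = (-206 + Q)*(r + (113 + Q)/(Q + r)))
Y = 6300 (Y = 60*105 = 6300)
P(166, 103) - Y = (-23278 + 166² - 206*103² - 93*166 + 166*103² + 103*166² - 206*166*103)/(166 + 103) - 1*6300 = (-23278 + 27556 - 206*10609 - 15438 + 166*10609 + 103*27556 - 3522188)/269 - 6300 = (-23278 + 27556 - 2185454 - 15438 + 1761094 + 2838268 - 3522188)/269 - 6300 = (1/269)*(-1119440) - 6300 = -1119440/269 - 6300 = -2814140/269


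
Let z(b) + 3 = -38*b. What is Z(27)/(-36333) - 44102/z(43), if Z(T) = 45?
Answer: 178031589/6608569 ≈ 26.940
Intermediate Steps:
z(b) = -3 - 38*b
Z(27)/(-36333) - 44102/z(43) = 45/(-36333) - 44102/(-3 - 38*43) = 45*(-1/36333) - 44102/(-3 - 1634) = -5/4037 - 44102/(-1637) = -5/4037 - 44102*(-1/1637) = -5/4037 + 44102/1637 = 178031589/6608569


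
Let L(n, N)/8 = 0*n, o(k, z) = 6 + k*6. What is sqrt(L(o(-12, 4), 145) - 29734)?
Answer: I*sqrt(29734) ≈ 172.44*I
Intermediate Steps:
o(k, z) = 6 + 6*k
L(n, N) = 0 (L(n, N) = 8*(0*n) = 8*0 = 0)
sqrt(L(o(-12, 4), 145) - 29734) = sqrt(0 - 29734) = sqrt(-29734) = I*sqrt(29734)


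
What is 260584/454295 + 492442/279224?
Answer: 7801980137/3338159660 ≈ 2.3372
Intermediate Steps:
260584/454295 + 492442/279224 = 260584*(1/454295) + 492442*(1/279224) = 260584/454295 + 12959/7348 = 7801980137/3338159660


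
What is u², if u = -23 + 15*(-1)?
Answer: 1444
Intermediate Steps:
u = -38 (u = -23 - 15 = -38)
u² = (-38)² = 1444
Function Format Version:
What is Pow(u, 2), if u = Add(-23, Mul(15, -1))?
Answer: 1444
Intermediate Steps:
u = -38 (u = Add(-23, -15) = -38)
Pow(u, 2) = Pow(-38, 2) = 1444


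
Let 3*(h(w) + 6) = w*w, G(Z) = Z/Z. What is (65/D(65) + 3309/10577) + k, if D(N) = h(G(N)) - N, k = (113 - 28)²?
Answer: 16199429893/2242324 ≈ 7224.4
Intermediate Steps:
k = 7225 (k = 85² = 7225)
G(Z) = 1
h(w) = -6 + w²/3 (h(w) = -6 + (w*w)/3 = -6 + w²/3)
D(N) = -17/3 - N (D(N) = (-6 + (⅓)*1²) - N = (-6 + (⅓)*1) - N = (-6 + ⅓) - N = -17/3 - N)
(65/D(65) + 3309/10577) + k = (65/(-17/3 - 1*65) + 3309/10577) + 7225 = (65/(-17/3 - 65) + 3309*(1/10577)) + 7225 = (65/(-212/3) + 3309/10577) + 7225 = (65*(-3/212) + 3309/10577) + 7225 = (-195/212 + 3309/10577) + 7225 = -1361007/2242324 + 7225 = 16199429893/2242324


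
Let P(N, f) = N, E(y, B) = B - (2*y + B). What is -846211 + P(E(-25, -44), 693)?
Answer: -846161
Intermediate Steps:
E(y, B) = -2*y (E(y, B) = B - (B + 2*y) = B + (-B - 2*y) = -2*y)
-846211 + P(E(-25, -44), 693) = -846211 - 2*(-25) = -846211 + 50 = -846161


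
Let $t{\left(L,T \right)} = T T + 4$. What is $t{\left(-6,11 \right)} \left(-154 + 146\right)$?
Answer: $-1000$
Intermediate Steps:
$t{\left(L,T \right)} = 4 + T^{2}$ ($t{\left(L,T \right)} = T^{2} + 4 = 4 + T^{2}$)
$t{\left(-6,11 \right)} \left(-154 + 146\right) = \left(4 + 11^{2}\right) \left(-154 + 146\right) = \left(4 + 121\right) \left(-8\right) = 125 \left(-8\right) = -1000$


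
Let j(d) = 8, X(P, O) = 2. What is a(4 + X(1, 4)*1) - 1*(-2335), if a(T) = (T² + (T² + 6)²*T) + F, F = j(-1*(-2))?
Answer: 12963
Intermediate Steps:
F = 8
a(T) = 8 + T² + T*(6 + T²)² (a(T) = (T² + (T² + 6)²*T) + 8 = (T² + (6 + T²)²*T) + 8 = (T² + T*(6 + T²)²) + 8 = 8 + T² + T*(6 + T²)²)
a(4 + X(1, 4)*1) - 1*(-2335) = (8 + (4 + 2*1)² + (4 + 2*1)*(6 + (4 + 2*1)²)²) - 1*(-2335) = (8 + (4 + 2)² + (4 + 2)*(6 + (4 + 2)²)²) + 2335 = (8 + 6² + 6*(6 + 6²)²) + 2335 = (8 + 36 + 6*(6 + 36)²) + 2335 = (8 + 36 + 6*42²) + 2335 = (8 + 36 + 6*1764) + 2335 = (8 + 36 + 10584) + 2335 = 10628 + 2335 = 12963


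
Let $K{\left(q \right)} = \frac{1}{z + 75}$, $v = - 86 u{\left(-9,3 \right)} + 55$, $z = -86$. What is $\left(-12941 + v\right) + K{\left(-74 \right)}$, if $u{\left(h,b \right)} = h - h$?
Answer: $- \frac{141747}{11} \approx -12886.0$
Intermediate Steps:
$u{\left(h,b \right)} = 0$
$v = 55$ ($v = \left(-86\right) 0 + 55 = 0 + 55 = 55$)
$K{\left(q \right)} = - \frac{1}{11}$ ($K{\left(q \right)} = \frac{1}{-86 + 75} = \frac{1}{-11} = - \frac{1}{11}$)
$\left(-12941 + v\right) + K{\left(-74 \right)} = \left(-12941 + 55\right) - \frac{1}{11} = -12886 - \frac{1}{11} = - \frac{141747}{11}$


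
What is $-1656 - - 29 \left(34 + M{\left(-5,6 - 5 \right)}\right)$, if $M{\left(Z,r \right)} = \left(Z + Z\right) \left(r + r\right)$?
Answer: $-1250$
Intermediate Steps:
$M{\left(Z,r \right)} = 4 Z r$ ($M{\left(Z,r \right)} = 2 Z 2 r = 4 Z r$)
$-1656 - - 29 \left(34 + M{\left(-5,6 - 5 \right)}\right) = -1656 - - 29 \left(34 + 4 \left(-5\right) \left(6 - 5\right)\right) = -1656 - - 29 \left(34 + 4 \left(-5\right) 1\right) = -1656 - - 29 \left(34 - 20\right) = -1656 - \left(-29\right) 14 = -1656 - -406 = -1656 + 406 = -1250$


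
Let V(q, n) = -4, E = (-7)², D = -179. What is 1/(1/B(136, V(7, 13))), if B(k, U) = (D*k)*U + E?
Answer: 97425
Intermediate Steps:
E = 49
B(k, U) = 49 - 179*U*k (B(k, U) = (-179*k)*U + 49 = -179*U*k + 49 = 49 - 179*U*k)
1/(1/B(136, V(7, 13))) = 1/(1/(49 - 179*(-4)*136)) = 1/(1/(49 + 97376)) = 1/(1/97425) = 97425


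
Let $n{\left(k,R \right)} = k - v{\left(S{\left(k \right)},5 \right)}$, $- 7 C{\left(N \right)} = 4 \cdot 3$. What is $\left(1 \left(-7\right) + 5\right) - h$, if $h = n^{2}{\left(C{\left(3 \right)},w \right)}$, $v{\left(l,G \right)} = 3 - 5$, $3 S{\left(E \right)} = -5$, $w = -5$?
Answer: $- \frac{102}{49} \approx -2.0816$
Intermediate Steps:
$S{\left(E \right)} = - \frac{5}{3}$ ($S{\left(E \right)} = \frac{1}{3} \left(-5\right) = - \frac{5}{3}$)
$v{\left(l,G \right)} = -2$
$C{\left(N \right)} = - \frac{12}{7}$ ($C{\left(N \right)} = - \frac{4 \cdot 3}{7} = \left(- \frac{1}{7}\right) 12 = - \frac{12}{7}$)
$n{\left(k,R \right)} = 2 + k$ ($n{\left(k,R \right)} = k - -2 = k + 2 = 2 + k$)
$h = \frac{4}{49}$ ($h = \left(2 - \frac{12}{7}\right)^{2} = \left(\frac{2}{7}\right)^{2} = \frac{4}{49} \approx 0.081633$)
$\left(1 \left(-7\right) + 5\right) - h = \left(1 \left(-7\right) + 5\right) - \frac{4}{49} = \left(-7 + 5\right) - \frac{4}{49} = -2 - \frac{4}{49} = - \frac{102}{49}$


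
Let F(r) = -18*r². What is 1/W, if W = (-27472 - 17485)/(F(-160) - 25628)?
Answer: 486428/44957 ≈ 10.820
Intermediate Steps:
W = 44957/486428 (W = (-27472 - 17485)/(-18*(-160)² - 25628) = -44957/(-18*25600 - 25628) = -44957/(-460800 - 25628) = -44957/(-486428) = -44957*(-1/486428) = 44957/486428 ≈ 0.092423)
1/W = 1/(44957/486428) = 486428/44957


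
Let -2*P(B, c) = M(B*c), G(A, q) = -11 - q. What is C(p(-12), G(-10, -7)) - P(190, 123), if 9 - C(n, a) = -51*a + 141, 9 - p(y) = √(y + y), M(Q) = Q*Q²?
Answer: 6381843376164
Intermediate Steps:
M(Q) = Q³
p(y) = 9 - √2*√y (p(y) = 9 - √(y + y) = 9 - √(2*y) = 9 - √2*√y)
C(n, a) = -132 + 51*a (C(n, a) = 9 - (-51*a + 141) = 9 - (141 - 51*a) = 9 + (-141 + 51*a) = -132 + 51*a)
P(B, c) = -B³*c³/2
C(p(-12), G(-10, -7)) - P(190, 123) = (-132 + 51*(-11 - 1*(-7))) - (-1)*190³*123³/2 = (-132 + 51*(-11 + 7)) - (-1)*6859000*1860867/2 = (-132 + 51*(-4)) - 1*(-6381843376500) = (-132 - 204) + 6381843376500 = -336 + 6381843376500 = 6381843376164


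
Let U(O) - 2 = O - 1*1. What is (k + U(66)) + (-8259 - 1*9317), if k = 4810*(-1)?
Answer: -22319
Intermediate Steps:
k = -4810
U(O) = 1 + O (U(O) = 2 + (O - 1*1) = 2 + (O - 1) = 2 + (-1 + O) = 1 + O)
(k + U(66)) + (-8259 - 1*9317) = (-4810 + (1 + 66)) + (-8259 - 1*9317) = (-4810 + 67) + (-8259 - 9317) = -4743 - 17576 = -22319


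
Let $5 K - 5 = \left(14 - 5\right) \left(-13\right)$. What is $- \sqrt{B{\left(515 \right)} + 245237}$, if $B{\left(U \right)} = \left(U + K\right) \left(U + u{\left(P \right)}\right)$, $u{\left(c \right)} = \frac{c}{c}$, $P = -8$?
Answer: $- \frac{\sqrt{12485465}}{5} \approx -706.7$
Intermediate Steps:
$K = - \frac{112}{5}$ ($K = 1 + \frac{\left(14 - 5\right) \left(-13\right)}{5} = 1 + \frac{9 \left(-13\right)}{5} = 1 + \frac{1}{5} \left(-117\right) = 1 - \frac{117}{5} = - \frac{112}{5} \approx -22.4$)
$u{\left(c \right)} = 1$
$B{\left(U \right)} = \left(1 + U\right) \left(- \frac{112}{5} + U\right)$ ($B{\left(U \right)} = \left(U - \frac{112}{5}\right) \left(U + 1\right) = \left(- \frac{112}{5} + U\right) \left(1 + U\right) = \left(1 + U\right) \left(- \frac{112}{5} + U\right)$)
$- \sqrt{B{\left(515 \right)} + 245237} = - \sqrt{\left(- \frac{112}{5} + 515^{2} - 11021\right) + 245237} = - \sqrt{\left(- \frac{112}{5} + 265225 - 11021\right) + 245237} = - \sqrt{\frac{1270908}{5} + 245237} = - \sqrt{\frac{2497093}{5}} = - \frac{\sqrt{12485465}}{5}$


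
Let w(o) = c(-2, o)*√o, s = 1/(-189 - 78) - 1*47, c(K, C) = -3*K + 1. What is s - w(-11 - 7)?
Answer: -12550/267 - 21*I*√2 ≈ -47.004 - 29.698*I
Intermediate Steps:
c(K, C) = 1 - 3*K
s = -12550/267 (s = 1/(-267) - 47 = -1/267 - 47 = -12550/267 ≈ -47.004)
w(o) = 7*√o (w(o) = (1 - 3*(-2))*√o = (1 + 6)*√o = 7*√o)
s - w(-11 - 7) = -12550/267 - 7*√(-11 - 7) = -12550/267 - 7*√(-18) = -12550/267 - 7*3*I*√2 = -12550/267 - 21*I*√2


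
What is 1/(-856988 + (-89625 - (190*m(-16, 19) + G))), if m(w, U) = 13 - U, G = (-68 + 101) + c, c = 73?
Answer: -1/945579 ≈ -1.0576e-6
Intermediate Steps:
G = 106 (G = (-68 + 101) + 73 = 33 + 73 = 106)
1/(-856988 + (-89625 - (190*m(-16, 19) + G))) = 1/(-856988 + (-89625 - (190*(13 - 1*19) + 106))) = 1/(-856988 + (-89625 - (190*(13 - 19) + 106))) = 1/(-856988 + (-89625 - (190*(-6) + 106))) = 1/(-856988 + (-89625 - (-1140 + 106))) = 1/(-856988 + (-89625 - 1*(-1034))) = 1/(-856988 + (-89625 + 1034)) = 1/(-856988 - 88591) = 1/(-945579) = -1/945579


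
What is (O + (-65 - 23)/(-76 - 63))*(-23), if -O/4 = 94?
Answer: 1200048/139 ≈ 8633.4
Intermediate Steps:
O = -376 (O = -4*94 = -376)
(O + (-65 - 23)/(-76 - 63))*(-23) = (-376 + (-65 - 23)/(-76 - 63))*(-23) = (-376 - 88/(-139))*(-23) = (-376 - 88*(-1/139))*(-23) = (-376 + 88/139)*(-23) = -52176/139*(-23) = 1200048/139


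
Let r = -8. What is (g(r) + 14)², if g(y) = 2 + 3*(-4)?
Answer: 16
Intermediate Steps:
g(y) = -10 (g(y) = 2 - 12 = -10)
(g(r) + 14)² = (-10 + 14)² = 4² = 16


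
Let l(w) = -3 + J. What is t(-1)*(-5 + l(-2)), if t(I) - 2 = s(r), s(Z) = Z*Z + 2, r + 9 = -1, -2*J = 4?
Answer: -1040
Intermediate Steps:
J = -2 (J = -½*4 = -2)
r = -10 (r = -9 - 1 = -10)
s(Z) = 2 + Z² (s(Z) = Z² + 2 = 2 + Z²)
l(w) = -5 (l(w) = -3 - 2 = -5)
t(I) = 104 (t(I) = 2 + (2 + (-10)²) = 2 + (2 + 100) = 2 + 102 = 104)
t(-1)*(-5 + l(-2)) = 104*(-5 - 5) = 104*(-10) = -1040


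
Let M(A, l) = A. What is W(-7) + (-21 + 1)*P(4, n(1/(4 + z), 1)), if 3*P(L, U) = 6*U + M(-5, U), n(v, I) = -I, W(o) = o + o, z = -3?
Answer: 178/3 ≈ 59.333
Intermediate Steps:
W(o) = 2*o
P(L, U) = -5/3 + 2*U (P(L, U) = (6*U - 5)/3 = (-5 + 6*U)/3 = -5/3 + 2*U)
W(-7) + (-21 + 1)*P(4, n(1/(4 + z), 1)) = 2*(-7) + (-21 + 1)*(-5/3 + 2*(-1*1)) = -14 - 20*(-5/3 + 2*(-1)) = -14 - 20*(-5/3 - 2) = -14 - 20*(-11/3) = -14 + 220/3 = 178/3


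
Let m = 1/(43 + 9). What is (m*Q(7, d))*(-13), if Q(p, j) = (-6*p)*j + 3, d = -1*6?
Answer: -255/4 ≈ -63.750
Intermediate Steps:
d = -6
m = 1/52 ≈ 0.019231
Q(p, j) = 3 - 6*j*p (Q(p, j) = -6*j*p + 3 = 3 - 6*j*p)
(m*Q(7, d))*(-13) = ((3 - 6*(-6)*7)/52)*(-13) = ((3 + 252)/52)*(-13) = ((1/52)*255)*(-13) = (255/52)*(-13) = -255/4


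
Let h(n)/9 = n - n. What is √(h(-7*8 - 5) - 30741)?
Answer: I*√30741 ≈ 175.33*I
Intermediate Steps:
h(n) = 0 (h(n) = 9*(n - n) = 9*0 = 0)
√(h(-7*8 - 5) - 30741) = √(0 - 30741) = √(-30741) = I*√30741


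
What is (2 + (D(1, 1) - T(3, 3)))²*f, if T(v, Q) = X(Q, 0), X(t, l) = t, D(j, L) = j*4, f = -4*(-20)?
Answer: 720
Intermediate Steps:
f = 80
D(j, L) = 4*j
T(v, Q) = Q
(2 + (D(1, 1) - T(3, 3)))²*f = (2 + (4*1 - 1*3))²*80 = (2 + (4 - 3))²*80 = (2 + 1)²*80 = 3²*80 = 9*80 = 720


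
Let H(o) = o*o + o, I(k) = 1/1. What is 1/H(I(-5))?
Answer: 1/2 ≈ 0.50000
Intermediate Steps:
I(k) = 1
H(o) = o + o**2 (H(o) = o**2 + o = o + o**2)
1/H(I(-5)) = 1/(1*(1 + 1)) = 1/(1*2) = 1/2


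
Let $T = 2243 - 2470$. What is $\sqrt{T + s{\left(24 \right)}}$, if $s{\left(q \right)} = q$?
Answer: $i \sqrt{203} \approx 14.248 i$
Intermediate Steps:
$T = -227$
$\sqrt{T + s{\left(24 \right)}} = \sqrt{-227 + 24} = \sqrt{-203} = i \sqrt{203}$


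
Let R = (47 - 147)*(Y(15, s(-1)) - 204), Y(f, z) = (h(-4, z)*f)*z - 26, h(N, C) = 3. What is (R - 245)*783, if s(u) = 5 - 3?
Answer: 10770165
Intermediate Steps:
s(u) = 2
Y(f, z) = -26 + 3*f*z (Y(f, z) = (3*f)*z - 26 = 3*f*z - 26 = -26 + 3*f*z)
R = 14000 (R = (47 - 147)*((-26 + 3*15*2) - 204) = -100*((-26 + 90) - 204) = -100*(64 - 204) = -100*(-140) = 14000)
(R - 245)*783 = (14000 - 245)*783 = 13755*783 = 10770165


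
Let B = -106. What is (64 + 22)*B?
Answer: -9116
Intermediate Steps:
(64 + 22)*B = (64 + 22)*(-106) = 86*(-106) = -9116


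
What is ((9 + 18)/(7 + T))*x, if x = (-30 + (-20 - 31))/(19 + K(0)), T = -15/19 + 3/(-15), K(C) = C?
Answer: -10935/571 ≈ -19.151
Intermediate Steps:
T = -94/95 (T = -15*1/19 + 3*(-1/15) = -15/19 - 1/5 = -94/95 ≈ -0.98947)
x = -81/19 (x = (-30 + (-20 - 31))/(19 + 0) = (-30 - 51)/19 = -81*1/19 = -81/19 ≈ -4.2632)
((9 + 18)/(7 + T))*x = ((9 + 18)/(7 - 94/95))*(-81/19) = (27/(571/95))*(-81/19) = (27*(95/571))*(-81/19) = (2565/571)*(-81/19) = -10935/571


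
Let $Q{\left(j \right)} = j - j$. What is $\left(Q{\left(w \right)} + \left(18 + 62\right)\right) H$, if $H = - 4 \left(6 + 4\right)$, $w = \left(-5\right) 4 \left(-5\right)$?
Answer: $-3200$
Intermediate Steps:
$w = 100$ ($w = \left(-20\right) \left(-5\right) = 100$)
$H = -40$ ($H = \left(-4\right) 10 = -40$)
$Q{\left(j \right)} = 0$
$\left(Q{\left(w \right)} + \left(18 + 62\right)\right) H = \left(0 + \left(18 + 62\right)\right) \left(-40\right) = \left(0 + 80\right) \left(-40\right) = 80 \left(-40\right) = -3200$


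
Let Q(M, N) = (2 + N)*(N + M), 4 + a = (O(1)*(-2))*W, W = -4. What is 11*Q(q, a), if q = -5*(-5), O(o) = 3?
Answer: 10890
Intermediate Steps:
q = 25
a = 20 (a = -4 + (3*(-2))*(-4) = -4 - 6*(-4) = -4 + 24 = 20)
Q(M, N) = (2 + N)*(M + N)
11*Q(q, a) = 11*(20² + 2*25 + 2*20 + 25*20) = 11*(400 + 50 + 40 + 500) = 11*990 = 10890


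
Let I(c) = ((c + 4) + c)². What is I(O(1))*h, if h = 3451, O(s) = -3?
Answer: 13804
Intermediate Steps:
I(c) = (4 + 2*c)² (I(c) = ((4 + c) + c)² = (4 + 2*c)²)
I(O(1))*h = (4*(2 - 3)²)*3451 = (4*(-1)²)*3451 = (4*1)*3451 = 4*3451 = 13804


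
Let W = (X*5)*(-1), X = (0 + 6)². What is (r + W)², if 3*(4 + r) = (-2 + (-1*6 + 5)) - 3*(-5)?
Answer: 32400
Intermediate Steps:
X = 36 (X = 6² = 36)
r = 0 (r = -4 + ((-2 + (-1*6 + 5)) - 3*(-5))/3 = -4 + ((-2 + (-6 + 5)) + 15)/3 = -4 + ((-2 - 1) + 15)/3 = -4 + (-3 + 15)/3 = -4 + (⅓)*12 = -4 + 4 = 0)
W = -180 (W = (36*5)*(-1) = 180*(-1) = -180)
(r + W)² = (0 - 180)² = (-180)² = 32400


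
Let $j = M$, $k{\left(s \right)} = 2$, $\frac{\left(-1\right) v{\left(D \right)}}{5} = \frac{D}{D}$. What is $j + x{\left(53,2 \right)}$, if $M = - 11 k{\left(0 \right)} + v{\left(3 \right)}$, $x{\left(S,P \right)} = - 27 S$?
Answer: $-1458$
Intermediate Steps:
$v{\left(D \right)} = -5$ ($v{\left(D \right)} = - 5 \frac{D}{D} = \left(-5\right) 1 = -5$)
$M = -27$ ($M = \left(-11\right) 2 - 5 = -22 - 5 = -27$)
$j = -27$
$j + x{\left(53,2 \right)} = -27 - 1431 = -1458$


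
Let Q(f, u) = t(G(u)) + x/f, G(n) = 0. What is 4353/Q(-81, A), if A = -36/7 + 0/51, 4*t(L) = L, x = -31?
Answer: 352593/31 ≈ 11374.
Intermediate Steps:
t(L) = L/4
A = -36/7 (A = -36*⅐ + 0*(1/51) = -36/7 + 0 = -36/7 ≈ -5.1429)
Q(f, u) = -31/f (Q(f, u) = (¼)*0 - 31/f = 0 - 31/f = -31/f)
4353/Q(-81, A) = 4353/((-31/(-81))) = 4353/((-31*(-1/81))) = 4353/(31/81) = 4353*(81/31) = 352593/31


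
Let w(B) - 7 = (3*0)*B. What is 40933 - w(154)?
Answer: 40926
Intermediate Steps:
w(B) = 7 (w(B) = 7 + (3*0)*B = 7 + 0*B = 7 + 0 = 7)
40933 - w(154) = 40933 - 1*7 = 40933 - 7 = 40926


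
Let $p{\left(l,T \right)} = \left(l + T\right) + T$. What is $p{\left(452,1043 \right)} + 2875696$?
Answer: $2878234$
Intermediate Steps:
$p{\left(l,T \right)} = l + 2 T$ ($p{\left(l,T \right)} = \left(T + l\right) + T = l + 2 T$)
$p{\left(452,1043 \right)} + 2875696 = \left(452 + 2 \cdot 1043\right) + 2875696 = \left(452 + 2086\right) + 2875696 = 2538 + 2875696 = 2878234$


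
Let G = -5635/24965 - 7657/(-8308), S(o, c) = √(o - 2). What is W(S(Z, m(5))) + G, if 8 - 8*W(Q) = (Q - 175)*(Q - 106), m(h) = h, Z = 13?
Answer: -6204691173/2676248 + 281*√11/8 ≈ -2201.9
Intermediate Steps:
S(o, c) = √(-2 + o)
W(Q) = 1 - (-175 + Q)*(-106 + Q)/8 (W(Q) = 1 - (Q - 175)*(Q - 106)/8 = 1 - (-175 + Q)*(-106 + Q)/8)
G = 931235/1338124 (G = -5635*1/24965 - 7657*(-1/8308) = -1127/4993 + 247/268 = 931235/1338124 ≈ 0.69593)
W(S(Z, m(5))) + G = (-9271/4 - (√(-2 + 13))²/8 + 281*√(-2 + 13)/8) + 931235/1338124 = (-9271/4 - (√11)²/8 + 281*√11/8) + 931235/1338124 = (-9271/4 - ⅛*11 + 281*√11/8) + 931235/1338124 = (-9271/4 - 11/8 + 281*√11/8) + 931235/1338124 = (-18553/8 + 281*√11/8) + 931235/1338124 = -6204691173/2676248 + 281*√11/8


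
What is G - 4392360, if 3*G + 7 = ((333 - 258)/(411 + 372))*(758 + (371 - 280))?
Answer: -1146399494/261 ≈ -4.3923e+6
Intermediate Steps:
G = 6466/261 (G = -7/3 + (((333 - 258)/(411 + 372))*(758 + (371 - 280)))/3 = -7/3 + ((75/783)*(758 + 91))/3 = -7/3 + ((75*(1/783))*849)/3 = -7/3 + ((25/261)*849)/3 = -7/3 + (1/3)*(7075/87) = -7/3 + 7075/261 = 6466/261 ≈ 24.774)
G - 4392360 = 6466/261 - 4392360 = -1146399494/261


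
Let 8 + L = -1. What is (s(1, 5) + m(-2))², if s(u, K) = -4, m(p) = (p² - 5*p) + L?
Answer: 1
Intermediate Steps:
L = -9 (L = -8 - 1 = -9)
m(p) = -9 + p² - 5*p (m(p) = (p² - 5*p) - 9 = -9 + p² - 5*p)
(s(1, 5) + m(-2))² = (-4 + (-9 + (-2)² - 5*(-2)))² = (-4 + (-9 + 4 + 10))² = (-4 + 5)² = 1² = 1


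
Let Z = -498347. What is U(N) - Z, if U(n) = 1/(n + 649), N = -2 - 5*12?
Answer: 292529690/587 ≈ 4.9835e+5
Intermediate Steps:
N = -62 (N = -2 - 60 = -62)
U(n) = 1/(649 + n)
U(N) - Z = 1/(649 - 62) - 1*(-498347) = 1/587 + 498347 = 292529690/587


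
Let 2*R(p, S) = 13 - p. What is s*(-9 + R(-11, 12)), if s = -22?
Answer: -66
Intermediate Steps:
R(p, S) = 13/2 - p/2 (R(p, S) = (13 - p)/2 = 13/2 - p/2)
s*(-9 + R(-11, 12)) = -22*(-9 + (13/2 - ½*(-11))) = -22*(-9 + (13/2 + 11/2)) = -22*(-9 + 12) = -22*3 = -66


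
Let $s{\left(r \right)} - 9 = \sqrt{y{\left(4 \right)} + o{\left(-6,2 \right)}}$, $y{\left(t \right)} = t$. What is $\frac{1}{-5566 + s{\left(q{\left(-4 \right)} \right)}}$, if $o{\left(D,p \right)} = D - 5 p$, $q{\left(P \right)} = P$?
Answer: $- \frac{5557}{30880261} - \frac{2 i \sqrt{3}}{30880261} \approx -0.00017995 - 1.1218 \cdot 10^{-7} i$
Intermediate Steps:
$s{\left(r \right)} = 9 + 2 i \sqrt{3}$ ($s{\left(r \right)} = 9 + \sqrt{4 - 16} = 9 + \sqrt{-12} = 9 + 2 i \sqrt{3}$)
$\frac{1}{-5566 + s{\left(q{\left(-4 \right)} \right)}} = \frac{1}{-5566 + \left(9 + 2 i \sqrt{3}\right)} = \frac{1}{-5557 + 2 i \sqrt{3}}$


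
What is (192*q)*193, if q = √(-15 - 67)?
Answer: 37056*I*√82 ≈ 3.3556e+5*I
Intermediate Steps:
q = I*√82 (q = √(-82) = I*√82 ≈ 9.0554*I)
(192*q)*193 = (192*(I*√82))*193 = (192*I*√82)*193 = 37056*I*√82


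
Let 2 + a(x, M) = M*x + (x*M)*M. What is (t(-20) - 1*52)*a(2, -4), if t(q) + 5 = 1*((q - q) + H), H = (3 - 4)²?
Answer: -1232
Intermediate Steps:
H = 1 (H = (-1)² = 1)
a(x, M) = -2 + M*x + x*M² (a(x, M) = -2 + (M*x + (x*M)*M) = -2 + (M*x + (M*x)*M) = -2 + (M*x + x*M²) = -2 + M*x + x*M²)
t(q) = -4 (t(q) = -5 + 1*((q - q) + 1) = -5 + 1*(0 + 1) = -5 + 1*1 = -5 + 1 = -4)
(t(-20) - 1*52)*a(2, -4) = (-4 - 1*52)*(-2 - 4*2 + 2*(-4)²) = (-4 - 52)*(-2 - 8 + 2*16) = -56*(-2 - 8 + 32) = -56*22 = -1232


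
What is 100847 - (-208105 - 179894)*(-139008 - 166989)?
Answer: -118726429156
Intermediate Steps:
100847 - (-208105 - 179894)*(-139008 - 166989) = 100847 - (-387999)*(-305997) = 100847 - 1*118726530003 = 100847 - 118726530003 = -118726429156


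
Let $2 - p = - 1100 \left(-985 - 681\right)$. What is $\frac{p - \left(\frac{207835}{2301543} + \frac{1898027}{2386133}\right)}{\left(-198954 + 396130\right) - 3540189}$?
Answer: $\frac{10064244025656440678}{18359117685101258847} \approx 0.54819$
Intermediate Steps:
$p = -1832598$ ($p = 2 - - 1100 \left(-985 - 681\right) = 2 - \left(-1100\right) \left(-1666\right) = 2 - 1832600 = -1832598$)
$\frac{p - \left(\frac{207835}{2301543} + \frac{1898027}{2386133}\right)}{\left(-198954 + 396130\right) - 3540189} = \frac{-1832598 - \left(\frac{207835}{2301543} + \frac{1898027}{2386133}\right)}{\left(-198954 + 396130\right) - 3540189} = \frac{-1832598 - \frac{4864312707716}{5491787703219}}{197176 - 3540189} = \frac{-1832598 - \frac{4864312707716}{5491787703219}}{-3343013} = \left(-1832598 - \frac{4864312707716}{5491787703219}\right) \left(- \frac{1}{3343013}\right) = \left(- \frac{10064244025656440678}{5491787703219}\right) \left(- \frac{1}{3343013}\right) = \frac{10064244025656440678}{18359117685101258847}$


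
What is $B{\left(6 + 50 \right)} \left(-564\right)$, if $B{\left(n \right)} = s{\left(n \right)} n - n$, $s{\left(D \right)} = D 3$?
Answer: $-5274528$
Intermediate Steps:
$s{\left(D \right)} = 3 D$
$B{\left(n \right)} = - n + 3 n^{2}$ ($B{\left(n \right)} = 3 n n - n = 3 n^{2} - n = - n + 3 n^{2}$)
$B{\left(6 + 50 \right)} \left(-564\right) = \left(6 + 50\right) \left(-1 + 3 \left(6 + 50\right)\right) \left(-564\right) = 56 \left(-1 + 3 \cdot 56\right) \left(-564\right) = 56 \left(-1 + 168\right) \left(-564\right) = 56 \cdot 167 \left(-564\right) = 9352 \left(-564\right) = -5274528$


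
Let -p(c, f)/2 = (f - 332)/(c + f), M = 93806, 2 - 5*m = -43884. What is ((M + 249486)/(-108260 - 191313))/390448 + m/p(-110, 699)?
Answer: -19891318755253203/2824153821340 ≈ -7043.3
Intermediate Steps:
m = 43886/5 (m = ⅖ - ⅕*(-43884) = ⅖ + 43884/5 = 43886/5 ≈ 8777.2)
p(c, f) = -2*(-332 + f)/(c + f) (p(c, f) = -2*(f - 332)/(c + f) = -2*(-332 + f)/(c + f))
((M + 249486)/(-108260 - 191313))/390448 + m/p(-110, 699) = ((93806 + 249486)/(-108260 - 191313))/390448 + 43886/(5*((2*(332 - 1*699)/(-110 + 699)))) = (343292/(-299573))*(1/390448) + 43886/(5*((2*(332 - 699)/589))) = (343292*(-1/299573))*(1/390448) + 43886/(5*((2*(1/589)*(-367)))) = -18068/15767*1/390448 + 43886/(5*(-734/589)) = -4517/1539048404 + (43886/5)*(-589/734) = -4517/1539048404 - 12924427/1835 = -19891318755253203/2824153821340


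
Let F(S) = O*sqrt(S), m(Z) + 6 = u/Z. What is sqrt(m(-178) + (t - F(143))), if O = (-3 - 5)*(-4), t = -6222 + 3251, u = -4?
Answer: sqrt(-23580639 - 253472*sqrt(143))/89 ≈ 57.962*I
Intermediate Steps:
m(Z) = -6 - 4/Z
t = -2971
O = 32 (O = -8*(-4) = 32)
F(S) = 32*sqrt(S)
sqrt(m(-178) + (t - F(143))) = sqrt((-6 - 4/(-178)) + (-2971 - 32*sqrt(143))) = sqrt((-6 - 4*(-1/178)) + (-2971 - 32*sqrt(143))) = sqrt((-6 + 2/89) + (-2971 - 32*sqrt(143))) = sqrt(-532/89 + (-2971 - 32*sqrt(143))) = sqrt(-264951/89 - 32*sqrt(143))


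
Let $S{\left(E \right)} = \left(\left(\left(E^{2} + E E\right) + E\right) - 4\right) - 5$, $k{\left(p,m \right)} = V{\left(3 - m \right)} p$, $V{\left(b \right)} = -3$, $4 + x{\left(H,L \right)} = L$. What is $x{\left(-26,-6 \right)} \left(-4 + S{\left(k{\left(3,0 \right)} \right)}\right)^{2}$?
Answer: $-196000$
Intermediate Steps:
$x{\left(H,L \right)} = -4 + L$
$k{\left(p,m \right)} = - 3 p$
$S{\left(E \right)} = -9 + E + 2 E^{2}$ ($S{\left(E \right)} = \left(\left(\left(E^{2} + E^{2}\right) + E\right) - 4\right) - 5 = \left(\left(2 E^{2} + E\right) - 4\right) - 5 = \left(\left(E + 2 E^{2}\right) - 4\right) - 5 = \left(-4 + E + 2 E^{2}\right) - 5 = -9 + E + 2 E^{2}$)
$x{\left(-26,-6 \right)} \left(-4 + S{\left(k{\left(3,0 \right)} \right)}\right)^{2} = \left(-4 - 6\right) \left(-4 - \left(18 - 162\right)\right)^{2} = - 10 \left(-4 - \left(18 - 162\right)\right)^{2} = - 10 \left(-4 - -144\right)^{2} = - 10 \left(-4 + 144\right)^{2} = - 10 \cdot 140^{2} = \left(-10\right) 19600 = -196000$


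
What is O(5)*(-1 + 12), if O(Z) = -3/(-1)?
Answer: 33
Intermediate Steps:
O(Z) = 3 (O(Z) = -3*(-1) = 3)
O(5)*(-1 + 12) = 3*(-1 + 12) = 3*11 = 33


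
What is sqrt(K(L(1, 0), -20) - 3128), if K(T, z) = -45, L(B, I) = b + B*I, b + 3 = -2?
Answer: I*sqrt(3173) ≈ 56.329*I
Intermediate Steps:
b = -5 (b = -3 - 2 = -5)
L(B, I) = -5 + B*I
sqrt(K(L(1, 0), -20) - 3128) = sqrt(-45 - 3128) = sqrt(-3173) = I*sqrt(3173)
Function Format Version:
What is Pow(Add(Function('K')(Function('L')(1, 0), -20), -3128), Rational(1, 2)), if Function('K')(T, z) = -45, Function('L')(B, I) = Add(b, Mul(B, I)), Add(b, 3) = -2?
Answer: Mul(I, Pow(3173, Rational(1, 2))) ≈ Mul(56.329, I)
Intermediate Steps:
b = -5 (b = Add(-3, -2) = -5)
Function('L')(B, I) = Add(-5, Mul(B, I))
Pow(Add(Function('K')(Function('L')(1, 0), -20), -3128), Rational(1, 2)) = Pow(Add(-45, -3128), Rational(1, 2)) = Pow(-3173, Rational(1, 2)) = Mul(I, Pow(3173, Rational(1, 2)))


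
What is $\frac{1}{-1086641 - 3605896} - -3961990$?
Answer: $\frac{18591784668629}{4692537} \approx 3.962 \cdot 10^{6}$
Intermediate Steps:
$\frac{1}{-1086641 - 3605896} - -3961990 = \frac{1}{-4692537} + 3961990 = - \frac{1}{4692537} + 3961990 = \frac{18591784668629}{4692537}$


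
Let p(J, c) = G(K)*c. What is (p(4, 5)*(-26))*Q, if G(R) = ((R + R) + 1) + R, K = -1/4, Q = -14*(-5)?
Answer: -2275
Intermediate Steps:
Q = 70
K = -¼ (K = -1*¼ = -¼ ≈ -0.25000)
G(R) = 1 + 3*R (G(R) = (2*R + 1) + R = (1 + 2*R) + R = 1 + 3*R)
p(J, c) = c/4 (p(J, c) = (1 + 3*(-¼))*c = (1 - ¾)*c = c/4)
(p(4, 5)*(-26))*Q = (((¼)*5)*(-26))*70 = ((5/4)*(-26))*70 = -65/2*70 = -2275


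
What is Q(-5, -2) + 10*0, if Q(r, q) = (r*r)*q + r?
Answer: -55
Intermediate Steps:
Q(r, q) = r + q*r² (Q(r, q) = r²*q + r = q*r² + r = r + q*r²)
Q(-5, -2) + 10*0 = -5*(1 - 2*(-5)) + 10*0 = -5*(1 + 10) + 0 = -5*11 + 0 = -55 + 0 = -55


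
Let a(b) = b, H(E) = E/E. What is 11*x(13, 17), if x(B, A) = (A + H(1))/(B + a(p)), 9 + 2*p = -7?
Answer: 198/5 ≈ 39.600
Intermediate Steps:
H(E) = 1
p = -8 (p = -9/2 + (½)*(-7) = -9/2 - 7/2 = -8)
x(B, A) = (1 + A)/(-8 + B) (x(B, A) = (A + 1)/(B - 8) = (1 + A)/(-8 + B))
11*x(13, 17) = 11*((1 + 17)/(-8 + 13)) = 11*(18/5) = 198/5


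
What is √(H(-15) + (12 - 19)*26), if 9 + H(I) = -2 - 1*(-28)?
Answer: I*√165 ≈ 12.845*I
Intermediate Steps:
H(I) = 17 (H(I) = -9 + (-2 - 1*(-28)) = -9 + (-2 + 28) = -9 + 26 = 17)
√(H(-15) + (12 - 19)*26) = √(17 + (12 - 19)*26) = √(17 - 7*26) = √(17 - 182) = √(-165) = I*√165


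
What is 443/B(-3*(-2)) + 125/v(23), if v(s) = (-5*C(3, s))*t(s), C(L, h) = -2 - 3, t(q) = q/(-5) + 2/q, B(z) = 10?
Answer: 224167/5190 ≈ 43.192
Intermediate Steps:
t(q) = 2/q - q/5 (t(q) = q*(-⅕) + 2/q = -q/5 + 2/q = 2/q - q/5)
C(L, h) = -5
v(s) = -5*s + 50/s (v(s) = (-5*(-5))*(2/s - s/5) = 25*(2/s - s/5) = -5*s + 50/s)
443/B(-3*(-2)) + 125/v(23) = 443/10 + 125/(-5*23 + 50/23) = 443*(⅒) + 125/(-115 + 50*(1/23)) = 443/10 + 125/(-115 + 50/23) = 443/10 + 125/(-2595/23) = 443/10 + 125*(-23/2595) = 443/10 - 575/519 = 224167/5190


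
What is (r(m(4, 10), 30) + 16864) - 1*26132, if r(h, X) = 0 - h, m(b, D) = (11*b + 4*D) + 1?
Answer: -9353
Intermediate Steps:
m(b, D) = 1 + 4*D + 11*b (m(b, D) = (4*D + 11*b) + 1 = 1 + 4*D + 11*b)
r(h, X) = -h
(r(m(4, 10), 30) + 16864) - 1*26132 = (-(1 + 4*10 + 11*4) + 16864) - 1*26132 = (-(1 + 40 + 44) + 16864) - 26132 = (-1*85 + 16864) - 26132 = (-85 + 16864) - 26132 = 16779 - 26132 = -9353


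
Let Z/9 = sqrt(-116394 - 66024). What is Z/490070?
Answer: 9*I*sqrt(182418)/490070 ≈ 0.0078436*I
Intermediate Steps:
Z = 9*I*sqrt(182418) (Z = 9*sqrt(-116394 - 66024) = 9*sqrt(-182418) = 9*(I*sqrt(182418)) = 9*I*sqrt(182418) ≈ 3843.9*I)
Z/490070 = (9*I*sqrt(182418))/490070 = (9*I*sqrt(182418))*(1/490070) = 9*I*sqrt(182418)/490070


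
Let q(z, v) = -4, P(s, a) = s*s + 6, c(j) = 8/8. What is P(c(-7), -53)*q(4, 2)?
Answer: -28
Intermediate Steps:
c(j) = 1 (c(j) = 8*(⅛) = 1)
P(s, a) = 6 + s² (P(s, a) = s² + 6 = 6 + s²)
P(c(-7), -53)*q(4, 2) = (6 + 1²)*(-4) = (6 + 1)*(-4) = 7*(-4) = -28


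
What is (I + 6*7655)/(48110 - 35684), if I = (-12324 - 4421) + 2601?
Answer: 15893/6213 ≈ 2.5580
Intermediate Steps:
I = -14144 (I = -16745 + 2601 = -14144)
(I + 6*7655)/(48110 - 35684) = (-14144 + 6*7655)/(48110 - 35684) = (-14144 + 45930)/12426 = 31786*(1/12426) = 15893/6213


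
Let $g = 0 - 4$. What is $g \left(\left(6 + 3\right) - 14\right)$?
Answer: $20$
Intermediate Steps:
$g = -4$ ($g = 0 - 4 = -4$)
$g \left(\left(6 + 3\right) - 14\right) = - 4 \left(\left(6 + 3\right) - 14\right) = - 4 \left(9 - 14\right) = \left(-4\right) \left(-5\right) = 20$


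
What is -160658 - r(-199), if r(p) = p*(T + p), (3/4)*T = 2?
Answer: -599185/3 ≈ -1.9973e+5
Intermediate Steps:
T = 8/3 (T = (4/3)*2 = 8/3 ≈ 2.6667)
r(p) = p*(8/3 + p)
-160658 - r(-199) = -160658 - (-199)*(8 + 3*(-199))/3 = -160658 - (-199)*(8 - 597)/3 = -160658 - (-199)*(-589)/3 = -160658 - 1*117211/3 = -160658 - 117211/3 = -599185/3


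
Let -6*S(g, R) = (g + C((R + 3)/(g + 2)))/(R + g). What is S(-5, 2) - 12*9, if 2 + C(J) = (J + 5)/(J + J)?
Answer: -976/9 ≈ -108.44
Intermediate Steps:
C(J) = -2 + (5 + J)/(2*J) (C(J) = -2 + (J + 5)/(J + J) = -2 + (5 + J)/((2*J)) = -2 + (5 + J)*(1/(2*J)) = -2 + (5 + J)/(2*J))
S(g, R) = -(g + (2 + g)*(5 - 3*(3 + R)/(2 + g))/(2*(3 + R)))/(6*(R + g)) (S(g, R) = -(g + (5 - 3*(R + 3)/(g + 2))/(2*(((R + 3)/(g + 2)))))/(6*(R + g)) = -(g + (5 - 3*(3 + R)/(2 + g))/(2*(((3 + R)/(2 + g)))))/(6*(R + g)) = -(g + ((2 + g)/(3 + R))*(5 - 3*(3 + R)/(2 + g))/2)/(6*(R + g)) = -(g + (2 + g)*(5 - 3*(3 + R)/(2 + g))/(2*(3 + R)))/(6*(R + g)))
S(-5, 2) - 12*9 = (-1 - 5*(-5) + 3*2 - 2*(-5)*(3 + 2))/(12*(3 + 2)*(2 - 5)) - 12*9 = (1/12)*(-1 + 25 + 6 - 2*(-5)*5)/(5*(-3)) - 108 = (1/12)*(⅕)*(-⅓)*(-1 + 25 + 6 + 50) - 108 = (1/12)*(⅕)*(-⅓)*80 - 108 = -4/9 - 108 = -976/9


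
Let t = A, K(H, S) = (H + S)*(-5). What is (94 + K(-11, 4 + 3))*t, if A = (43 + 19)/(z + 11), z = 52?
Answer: 2356/21 ≈ 112.19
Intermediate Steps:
K(H, S) = -5*H - 5*S
A = 62/63 (A = (43 + 19)/(52 + 11) = 62/63 ≈ 0.98413)
t = 62/63 ≈ 0.98413
(94 + K(-11, 4 + 3))*t = (94 + (-5*(-11) - 5*(4 + 3)))*(62/63) = (94 + (55 - 5*7))*(62/63) = (94 + (55 - 35))*(62/63) = (94 + 20)*(62/63) = 114*(62/63) = 2356/21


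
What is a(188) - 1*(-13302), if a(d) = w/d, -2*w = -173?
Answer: 5001725/376 ≈ 13302.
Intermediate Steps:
w = 173/2 (w = -½*(-173) = 173/2 ≈ 86.500)
a(d) = 173/(2*d)
a(188) - 1*(-13302) = (173/2)/188 - 1*(-13302) = (173/2)*(1/188) + 13302 = 173/376 + 13302 = 5001725/376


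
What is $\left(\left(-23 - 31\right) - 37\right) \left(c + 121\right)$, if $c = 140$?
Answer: $-23751$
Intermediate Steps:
$\left(\left(-23 - 31\right) - 37\right) \left(c + 121\right) = \left(\left(-23 - 31\right) - 37\right) \left(140 + 121\right) = \left(\left(-23 - 31\right) - 37\right) 261 = \left(-54 - 37\right) 261 = \left(-91\right) 261 = -23751$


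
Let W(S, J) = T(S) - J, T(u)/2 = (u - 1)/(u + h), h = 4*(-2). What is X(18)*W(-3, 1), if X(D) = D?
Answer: -54/11 ≈ -4.9091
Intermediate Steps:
h = -8
T(u) = 2*(-1 + u)/(-8 + u) (T(u) = 2*((u - 1)/(u - 8)) = 2*((-1 + u)/(-8 + u)) = 2*(-1 + u)/(-8 + u))
W(S, J) = -J + 2*(-1 + S)/(-8 + S) (W(S, J) = 2*(-1 + S)/(-8 + S) - J = -J + 2*(-1 + S)/(-8 + S))
X(18)*W(-3, 1) = 18*((-2 + 2*(-3) - 1*1*(-8 - 3))/(-8 - 3)) = 18*((-2 - 6 - 1*1*(-11))/(-11)) = 18*(-(-2 - 6 + 11)/11) = 18*(-1/11*3) = 18*(-3/11) = -54/11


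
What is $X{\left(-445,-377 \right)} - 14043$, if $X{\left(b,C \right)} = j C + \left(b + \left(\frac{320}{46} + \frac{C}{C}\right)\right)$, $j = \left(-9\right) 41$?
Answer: $\frac{2866558}{23} \approx 1.2463 \cdot 10^{5}$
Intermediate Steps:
$j = -369$
$X{\left(b,C \right)} = \frac{183}{23} + b - 369 C$ ($X{\left(b,C \right)} = - 369 C + \left(b + \left(\frac{320}{46} + \frac{C}{C}\right)\right) = - 369 C + \left(b + \left(320 \cdot \frac{1}{46} + 1\right)\right) = - 369 C + \left(b + \left(\frac{160}{23} + 1\right)\right) = - 369 C + \left(b + \frac{183}{23}\right) = - 369 C + \left(\frac{183}{23} + b\right) = \frac{183}{23} + b - 369 C$)
$X{\left(-445,-377 \right)} - 14043 = \left(\frac{183}{23} - 445 - -139113\right) - 14043 = \left(\frac{183}{23} - 445 + 139113\right) - 14043 = \frac{3189547}{23} - 14043 = \frac{2866558}{23}$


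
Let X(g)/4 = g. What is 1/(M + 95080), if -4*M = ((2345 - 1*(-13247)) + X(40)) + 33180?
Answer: 1/82847 ≈ 1.2070e-5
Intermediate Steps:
X(g) = 4*g
M = -12233 (M = -(((2345 - 1*(-13247)) + 4*40) + 33180)/4 = -(((2345 + 13247) + 160) + 33180)/4 = -((15592 + 160) + 33180)/4 = -(15752 + 33180)/4 = -¼*48932 = -12233)
1/(M + 95080) = 1/(-12233 + 95080) = 1/82847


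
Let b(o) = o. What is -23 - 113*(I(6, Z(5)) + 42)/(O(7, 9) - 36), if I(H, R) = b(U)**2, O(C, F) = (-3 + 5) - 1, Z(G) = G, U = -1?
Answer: 4054/35 ≈ 115.83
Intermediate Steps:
O(C, F) = 1 (O(C, F) = 2 - 1 = 1)
I(H, R) = 1 (I(H, R) = (-1)**2 = 1)
-23 - 113*(I(6, Z(5)) + 42)/(O(7, 9) - 36) = -23 - 113*(1 + 42)/(1 - 36) = -23 - 4859/(-35) = -23 - 4859*(-1)/35 = -23 - 113*(-43/35) = -23 + 4859/35 = 4054/35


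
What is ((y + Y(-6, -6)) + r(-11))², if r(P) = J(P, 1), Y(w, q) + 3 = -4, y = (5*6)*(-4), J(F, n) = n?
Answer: 15876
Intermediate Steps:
y = -120 (y = 30*(-4) = -120)
Y(w, q) = -7 (Y(w, q) = -3 - 4 = -7)
r(P) = 1
((y + Y(-6, -6)) + r(-11))² = ((-120 - 7) + 1)² = (-127 + 1)² = (-126)² = 15876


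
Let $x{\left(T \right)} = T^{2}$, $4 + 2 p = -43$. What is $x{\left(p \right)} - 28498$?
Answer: $- \frac{111783}{4} \approx -27946.0$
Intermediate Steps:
$p = - \frac{47}{2}$ ($p = -2 + \frac{1}{2} \left(-43\right) = -2 - \frac{43}{2} = - \frac{47}{2} \approx -23.5$)
$x{\left(p \right)} - 28498 = \left(- \frac{47}{2}\right)^{2} - 28498 = \frac{2209}{4} - 28498 = - \frac{111783}{4}$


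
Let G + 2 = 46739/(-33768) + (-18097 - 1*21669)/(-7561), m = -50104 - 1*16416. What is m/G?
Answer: -2426268041280/68397859 ≈ -35473.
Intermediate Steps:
m = -66520 (m = -50104 - 16416 = -66520)
G = 68397859/36474264 (G = -2 + (46739/(-33768) + (-18097 - 1*21669)/(-7561)) = -2 + (46739*(-1/33768) + (-18097 - 21669)*(-1/7561)) = -2 + (-6677/4824 - 39766*(-1/7561)) = -2 + (-6677/4824 + 39766/7561) = -2 + 141346387/36474264 = 68397859/36474264 ≈ 1.8752)
m/G = -66520/68397859/36474264 = -66520*36474264/68397859 = -2426268041280/68397859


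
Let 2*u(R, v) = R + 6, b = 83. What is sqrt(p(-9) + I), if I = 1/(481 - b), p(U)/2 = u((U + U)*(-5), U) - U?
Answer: 17*sqrt(62486)/398 ≈ 10.677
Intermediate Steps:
u(R, v) = 3 + R/2 (u(R, v) = (R + 6)/2 = (6 + R)/2 = 3 + R/2)
p(U) = 6 - 12*U (p(U) = 2*((3 + ((U + U)*(-5))/2) - U) = 2*((3 + ((2*U)*(-5))/2) - U) = 2*((3 + (-10*U)/2) - U) = 2*((3 - 5*U) - U) = 2*(3 - 6*U) = 6 - 12*U)
I = 1/398 (I = 1/(481 - 1*83) = 1/(481 - 83) = 1/398 ≈ 0.0025126)
sqrt(p(-9) + I) = sqrt((6 - 12*(-9)) + 1/398) = sqrt((6 + 108) + 1/398) = sqrt(114 + 1/398) = sqrt(45373/398) = 17*sqrt(62486)/398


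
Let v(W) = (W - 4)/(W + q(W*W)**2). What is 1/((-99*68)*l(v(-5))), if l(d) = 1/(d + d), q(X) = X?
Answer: 1/231880 ≈ 4.3126e-6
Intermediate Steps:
v(W) = (-4 + W)/(W + W**4) (v(W) = (W - 4)/(W + (W*W)**2) = (-4 + W)/(W + (W**2)**2) = (-4 + W)/(W + W**4))
l(d) = 1/(2*d)
1/((-99*68)*l(v(-5))) = 1/((-99*68)*(1/(2*(((-4 - 5)/(-5 + (-5)**4)))))) = 1/(-3366/(-9/(-5 + 625))) = 1/(-3366/(-9/620)) = 1/(-3366*(-620)/9) = 1/(-6732*(-310/9)) = 1/231880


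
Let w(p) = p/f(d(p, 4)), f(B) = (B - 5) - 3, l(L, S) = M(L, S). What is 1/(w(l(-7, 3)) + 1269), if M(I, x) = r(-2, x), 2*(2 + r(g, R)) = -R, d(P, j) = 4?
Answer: 8/10159 ≈ 0.00078748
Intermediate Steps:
r(g, R) = -2 - R/2 (r(g, R) = -2 + (-R)/2 = -2 - R/2)
M(I, x) = -2 - x/2
l(L, S) = -2 - S/2
f(B) = -8 + B (f(B) = (-5 + B) - 3 = -8 + B)
w(p) = -p/4 (w(p) = p/(-8 + 4) = p/(-4) = p*(-¼) = -p/4)
1/(w(l(-7, 3)) + 1269) = 1/(-(-2 - ½*3)/4 + 1269) = 1/(-(-2 - 3/2)/4 + 1269) = 1/(-¼*(-7/2) + 1269) = 1/(7/8 + 1269) = 1/(10159/8) = 8/10159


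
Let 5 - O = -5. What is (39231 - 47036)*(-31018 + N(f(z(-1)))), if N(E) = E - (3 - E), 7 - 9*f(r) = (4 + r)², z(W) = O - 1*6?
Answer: 726653305/3 ≈ 2.4222e+8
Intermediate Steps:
O = 10 (O = 5 - 1*(-5) = 5 + 5 = 10)
z(W) = 4 (z(W) = 10 - 1*6 = 10 - 6 = 4)
f(r) = 7/9 - (4 + r)²/9
N(E) = -3 + 2*E (N(E) = E + (-3 + E) = -3 + 2*E)
(39231 - 47036)*(-31018 + N(f(z(-1)))) = (39231 - 47036)*(-31018 + (-3 + 2*(7/9 - (4 + 4)²/9))) = -7805*(-31018 + (-3 + 2*(7/9 - ⅑*8²))) = -7805*(-31018 + (-3 + 2*(7/9 - ⅑*64))) = -7805*(-31018 + (-3 + 2*(7/9 - 64/9))) = -7805*(-31018 + (-3 + 2*(-19/3))) = -7805*(-31018 + (-3 - 38/3)) = -7805*(-31018 - 47/3) = -7805*(-93101/3) = 726653305/3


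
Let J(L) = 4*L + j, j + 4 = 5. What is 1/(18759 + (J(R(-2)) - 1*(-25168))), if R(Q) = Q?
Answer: 1/43920 ≈ 2.2769e-5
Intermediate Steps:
j = 1 (j = -4 + 5 = 1)
J(L) = 1 + 4*L (J(L) = 4*L + 1 = 1 + 4*L)
1/(18759 + (J(R(-2)) - 1*(-25168))) = 1/(18759 + ((1 + 4*(-2)) - 1*(-25168))) = 1/(18759 + ((1 - 8) + 25168)) = 1/(18759 + (-7 + 25168)) = 1/(18759 + 25161) = 1/43920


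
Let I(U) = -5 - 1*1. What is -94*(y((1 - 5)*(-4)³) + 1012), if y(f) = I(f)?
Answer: -94564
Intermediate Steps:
I(U) = -6 (I(U) = -5 - 1 = -6)
y(f) = -6
-94*(y((1 - 5)*(-4)³) + 1012) = -94*(-6 + 1012) = -94*1006 = -94564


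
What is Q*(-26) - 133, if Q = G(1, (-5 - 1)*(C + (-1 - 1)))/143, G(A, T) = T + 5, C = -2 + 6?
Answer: -1449/11 ≈ -131.73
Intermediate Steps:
C = 4
G(A, T) = 5 + T
Q = -7/143 (Q = (5 + (-5 - 1)*(4 + (-1 - 1)))/143 = (5 - 6*(4 - 2))*(1/143) = (5 - 6*2)*(1/143) = (5 - 12)*(1/143) = -7*1/143 = -7/143 ≈ -0.048951)
Q*(-26) - 133 = -7/143*(-26) - 133 = 14/11 - 133 = -1449/11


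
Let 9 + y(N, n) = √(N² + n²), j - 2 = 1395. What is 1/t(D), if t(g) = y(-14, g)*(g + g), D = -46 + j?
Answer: 9/4932003832 + √37253/704571976 ≈ 2.7576e-7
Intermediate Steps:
j = 1397 (j = 2 + 1395 = 1397)
y(N, n) = -9 + √(N² + n²)
D = 1351 (D = -46 + 1397 = 1351)
t(g) = 2*g*(-9 + √(196 + g²)) (t(g) = (-9 + √((-14)² + g²))*(g + g) = (-9 + √(196 + g²))*(2*g) = 2*g*(-9 + √(196 + g²)))
1/t(D) = 1/(2*1351*(-9 + √(196 + 1351²))) = 1/(2*1351*(-9 + √(196 + 1825201))) = 1/(2*1351*(-9 + √1825397)) = 1/(2*1351*(-9 + 7*√37253)) = 1/(-24318 + 18914*√37253)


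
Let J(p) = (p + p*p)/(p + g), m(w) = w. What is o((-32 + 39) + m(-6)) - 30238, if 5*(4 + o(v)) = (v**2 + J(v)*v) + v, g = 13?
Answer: -211691/7 ≈ -30242.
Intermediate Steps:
J(p) = (p + p**2)/(13 + p) (J(p) = (p + p*p)/(p + 13) = (p + p**2)/(13 + p))
o(v) = -4 + v/5 + v**2/5 + v**2*(1 + v)/(5*(13 + v)) (o(v) = -4 + ((v**2 + (v*(1 + v)/(13 + v))*v) + v)/5 = -4 + ((v**2 + v**2*(1 + v)/(13 + v)) + v)/5 = -4 + (v + v**2 + v**2*(1 + v)/(13 + v))/5 = -4 + (v/5 + v**2/5 + v**2*(1 + v)/(5*(13 + v))) = -4 + v/5 + v**2/5 + v**2*(1 + v)/(5*(13 + v)))
o((-32 + 39) + m(-6)) - 30238 = (-260 - 7*((-32 + 39) - 6) + 2*((-32 + 39) - 6)**3 + 15*((-32 + 39) - 6)**2)/(5*(13 + ((-32 + 39) - 6))) - 30238 = (-260 - 7*(7 - 6) + 2*(7 - 6)**3 + 15*(7 - 6)**2)/(5*(13 + (7 - 6))) - 30238 = (-260 - 7*1 + 2*1**3 + 15*1**2)/(5*(13 + 1)) - 30238 = (1/5)*(-260 - 7 + 2*1 + 15*1)/14 - 30238 = (1/5)*(1/14)*(-260 - 7 + 2 + 15) - 30238 = (1/5)*(1/14)*(-250) - 30238 = -25/7 - 30238 = -211691/7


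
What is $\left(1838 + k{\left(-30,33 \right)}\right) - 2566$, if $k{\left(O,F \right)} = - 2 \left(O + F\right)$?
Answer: $-734$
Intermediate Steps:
$k{\left(O,F \right)} = - 2 F - 2 O$ ($k{\left(O,F \right)} = - 2 \left(F + O\right) = - 2 F - 2 O$)
$\left(1838 + k{\left(-30,33 \right)}\right) - 2566 = \left(1838 - 6\right) - 2566 = 1832 - 2566 = -734$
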